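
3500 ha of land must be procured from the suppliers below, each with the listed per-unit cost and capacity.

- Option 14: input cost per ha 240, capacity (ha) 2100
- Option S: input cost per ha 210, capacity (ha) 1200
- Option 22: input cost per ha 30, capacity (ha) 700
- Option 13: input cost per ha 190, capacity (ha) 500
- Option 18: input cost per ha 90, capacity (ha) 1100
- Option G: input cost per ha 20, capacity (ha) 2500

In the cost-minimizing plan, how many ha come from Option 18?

300

Fill from the cheapest supplier first.
Option G (20): use full 2500 ; 1000 ha to go.
Option 22 (30): use full 700 ; 300 ha to go.
Option 18 (90): take the remaining 300 ; done.
Option 13, Option S, Option 14: unused.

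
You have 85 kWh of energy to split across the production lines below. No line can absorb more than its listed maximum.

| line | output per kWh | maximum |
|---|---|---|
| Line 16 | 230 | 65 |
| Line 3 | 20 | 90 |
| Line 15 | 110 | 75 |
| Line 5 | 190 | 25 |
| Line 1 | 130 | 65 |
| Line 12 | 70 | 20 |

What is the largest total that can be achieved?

18750

Rank by output per kWh: Line 16 230 > Line 5 190 > Line 1 130 > Line 15 110 > Line 12 70 > Line 3 20.
Give Line 16 65 to hit its cap of 65 ; 20 left.
Only 20 left; Line 5 takes them to reach 20.
Total = 230×65 + 190×20 = 18750.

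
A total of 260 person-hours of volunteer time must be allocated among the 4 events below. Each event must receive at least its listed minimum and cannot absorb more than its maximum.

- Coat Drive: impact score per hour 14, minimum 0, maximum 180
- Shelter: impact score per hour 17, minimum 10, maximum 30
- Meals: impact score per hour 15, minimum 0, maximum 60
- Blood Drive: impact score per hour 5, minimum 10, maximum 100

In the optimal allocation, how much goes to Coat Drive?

Meeting every minimum uses 0+10+0+10 = 20 person-hours, leaving 240.
Rank by impact score per hour: Shelter 17 > Meals 15 > Coat Drive 14 > Blood Drive 5.
Give Shelter 20 more to hit its cap of 30 ; 220 left.
Meals takes 60 more to reach its cap of 60 ; 160 left.
Only 160 left; Coat Drive takes them to reach 160.

160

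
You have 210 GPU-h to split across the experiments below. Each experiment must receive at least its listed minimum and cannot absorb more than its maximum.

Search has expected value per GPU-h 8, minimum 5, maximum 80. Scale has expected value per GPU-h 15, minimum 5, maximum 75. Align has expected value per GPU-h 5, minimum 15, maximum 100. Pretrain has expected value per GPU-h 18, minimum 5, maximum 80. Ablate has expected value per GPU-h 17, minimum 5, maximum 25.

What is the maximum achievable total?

Meeting every minimum uses 5+5+15+5+5 = 35 GPU-h, leaving 175.
Order the experiments by expected value per GPU-h: Pretrain 18 > Ablate 17 > Scale 15 > Search 8 > Align 5.
Give Pretrain 75 more to hit its cap of 80 → 100 left.
Ablate takes 20 more to reach its cap of 25 → 80 left.
Scale takes 70 more to reach its cap of 75 → 10 left.
Only 10 left; Search takes them to reach 15.
Total = 8×15 + 15×75 + 5×15 + 18×80 + 17×25 = 3185.

3185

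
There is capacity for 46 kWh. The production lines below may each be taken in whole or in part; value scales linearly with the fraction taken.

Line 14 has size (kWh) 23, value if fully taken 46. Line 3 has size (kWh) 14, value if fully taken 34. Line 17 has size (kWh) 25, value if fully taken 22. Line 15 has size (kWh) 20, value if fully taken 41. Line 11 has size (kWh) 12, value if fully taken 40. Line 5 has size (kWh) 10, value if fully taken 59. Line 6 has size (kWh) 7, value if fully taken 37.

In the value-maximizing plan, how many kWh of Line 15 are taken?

Best value per unit of size first: Line 5 59/10≈5.9, Line 6 37/7≈5.29, Line 11 40/12≈3.33, Line 3 34/14≈2.43, Line 15 41/20≈2.05, Line 14 46/23≈2, Line 17 22/25≈0.88.
Line 5: take in full, 10 kWh for value 59 ; 36 left.
Take all of Line 6 (7 kWh, value 37) ; 29 kWh left.
Take all of Line 11 (12 kWh, value 40) ; 17 kWh left.
Take all of Line 3 (14 kWh, value 34) ; 3 kWh left.
Fill the last 3 kWh with part of Line 15: 3/20 of it earns 6.15.

3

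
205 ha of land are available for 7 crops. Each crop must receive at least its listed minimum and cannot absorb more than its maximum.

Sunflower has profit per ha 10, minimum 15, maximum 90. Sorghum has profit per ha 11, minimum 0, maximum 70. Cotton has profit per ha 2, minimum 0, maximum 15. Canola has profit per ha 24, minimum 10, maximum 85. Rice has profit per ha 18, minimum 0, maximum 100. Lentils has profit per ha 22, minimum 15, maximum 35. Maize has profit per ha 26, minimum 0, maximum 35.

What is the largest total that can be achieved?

4500

Meeting every minimum uses 15+0+0+10+0+15+0 = 40 ha, leaving 165.
Rank by profit per ha: Maize 26 > Canola 24 > Lentils 22 > Rice 18 > Sorghum 11 > Sunflower 10 > Cotton 2.
Maize: +35 to 35 (cap) — 130 left.
Give Canola 75 more to hit its cap of 85 — 55 left.
Give Lentils 20 more to hit its cap of 35 — 35 left.
Rice has room for 100 more but only 35 remain, so it gets 35.
Total = 10×15 + 24×85 + 18×35 + 22×35 + 26×35 = 4500.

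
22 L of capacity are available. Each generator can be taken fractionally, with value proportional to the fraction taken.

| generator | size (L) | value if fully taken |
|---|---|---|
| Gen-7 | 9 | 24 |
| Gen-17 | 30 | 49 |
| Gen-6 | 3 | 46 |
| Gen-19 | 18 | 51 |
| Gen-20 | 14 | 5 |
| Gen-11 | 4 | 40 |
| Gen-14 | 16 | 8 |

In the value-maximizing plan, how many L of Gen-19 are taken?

15

Best value per unit of size first: Gen-6 46/3≈15.3, Gen-11 40/4≈10, Gen-19 51/18≈2.83, Gen-7 24/9≈2.67, Gen-17 49/30≈1.63, Gen-14 8/16≈0.5, Gen-20 5/14≈0.357.
All 3 L of Gen-6 fit (value 46) → 19 remain.
Gen-11: take in full, 4 L for value 40 → 15 left.
Only 15 L remain; take 15/18 of Gen-19 for value 51×15/18 = 42.5.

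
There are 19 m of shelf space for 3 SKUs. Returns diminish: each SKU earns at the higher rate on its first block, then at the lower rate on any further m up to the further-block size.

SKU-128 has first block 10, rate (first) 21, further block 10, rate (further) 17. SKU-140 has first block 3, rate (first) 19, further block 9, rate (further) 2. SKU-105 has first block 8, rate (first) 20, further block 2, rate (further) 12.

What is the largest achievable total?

Treat each block as its own option and order by rate: SKU-128/first 21 > SKU-105/first 20 > SKU-140/first 19 > SKU-128/second 17 > SKU-105/second 12 > SKU-140/second 2.
SKU-128/first (21): +10 — 9 left.
SKU-105 first at 20: fill all 8 — 1 left.
SKU-140 first at 19: only 1 left, fill 1.
Total = 21×10 + 20×8 + 19×1 = 389.

389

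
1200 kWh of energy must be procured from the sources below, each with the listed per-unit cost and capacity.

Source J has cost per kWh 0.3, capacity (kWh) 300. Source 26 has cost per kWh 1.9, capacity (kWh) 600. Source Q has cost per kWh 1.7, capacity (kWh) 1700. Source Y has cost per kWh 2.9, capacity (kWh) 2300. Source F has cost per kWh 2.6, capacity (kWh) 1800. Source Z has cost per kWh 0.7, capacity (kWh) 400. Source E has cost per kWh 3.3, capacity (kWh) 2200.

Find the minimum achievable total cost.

1220

Use sources in increasing cost order.
Take 300 from Source J at 0.3 → need 900 more.
Source Z at 0.7: take all 400 kWh → 500 still needed.
Source Q at 1.7: take 500 of its 1700 → requirement met.
Source 26, Source F, Source Y, Source E: unused.
Cost = 300×0.3 + 400×0.7 + 500×1.7 = 1220.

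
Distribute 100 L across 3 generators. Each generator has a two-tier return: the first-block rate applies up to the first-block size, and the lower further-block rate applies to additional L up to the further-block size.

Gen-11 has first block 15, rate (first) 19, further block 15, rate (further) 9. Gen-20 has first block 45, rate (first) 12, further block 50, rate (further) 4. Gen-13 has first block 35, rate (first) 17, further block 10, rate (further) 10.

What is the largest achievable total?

1470

Treat each block as its own option and order by rate: Gen-11/T1 19 > Gen-13/T1 17 > Gen-20/T1 12 > Gen-13/T2 10 > Gen-11/T2 9 > Gen-20/T2 4.
Gen-11 T1 at 19: fill all 15 → 85 left.
Gen-13 T1 at 17: fill all 35 → 50 left.
Gen-20/T1 (12): +45 → 5 left.
5 remain; put them into Gen-13 T2 at 10.
Total = 19×15 + 17×35 + 12×45 + 10×5 = 1470.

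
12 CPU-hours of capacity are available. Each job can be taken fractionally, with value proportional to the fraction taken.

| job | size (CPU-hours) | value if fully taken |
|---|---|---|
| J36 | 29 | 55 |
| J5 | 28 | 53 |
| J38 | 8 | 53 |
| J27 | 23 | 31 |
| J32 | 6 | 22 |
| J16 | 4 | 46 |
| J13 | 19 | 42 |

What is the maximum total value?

99

Rank by value-to-size ratio: J16 46/4≈11.5, J38 53/8≈6.62, J32 22/6≈3.67, J13 42/19≈2.21, J36 55/29≈1.9, J5 53/28≈1.89, J27 31/23≈1.35.
All 4 CPU-hours of J16 fit (value 46) → 8 remain.
J38: take in full, 8 CPU-hours for value 53 → 0 left.
Total value = 99.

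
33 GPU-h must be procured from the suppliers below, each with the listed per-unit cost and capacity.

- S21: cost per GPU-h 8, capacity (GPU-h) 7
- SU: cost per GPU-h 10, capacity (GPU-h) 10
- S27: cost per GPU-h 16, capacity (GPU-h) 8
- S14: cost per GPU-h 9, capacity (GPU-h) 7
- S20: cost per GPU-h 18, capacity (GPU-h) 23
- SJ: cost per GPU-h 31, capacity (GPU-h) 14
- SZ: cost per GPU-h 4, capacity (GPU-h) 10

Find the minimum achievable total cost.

249

Fill from the cheapest supplier first.
Take 10 from SZ at 4 ; need 23 more.
S21 (8): use full 7 ; 16 GPU-h to go.
S14 at 9: take all 7 GPU-h ; 9 still needed.
SU (10): take the remaining 9 ; done.
S27, S20, SJ: unused.
Cost = 10×4 + 7×8 + 7×9 + 9×10 = 249.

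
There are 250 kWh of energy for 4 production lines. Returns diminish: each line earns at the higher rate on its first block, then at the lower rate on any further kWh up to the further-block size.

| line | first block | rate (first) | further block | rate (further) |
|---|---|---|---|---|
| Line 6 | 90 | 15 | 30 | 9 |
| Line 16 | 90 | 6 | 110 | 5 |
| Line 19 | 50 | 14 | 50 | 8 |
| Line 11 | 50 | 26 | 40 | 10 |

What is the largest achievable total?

3930

Order all 8 blocks by rate: Line 11/T1 26 > Line 6/T1 15 > Line 19/T1 14 > Line 11/T2 10 > Line 6/T2 9 > Line 19/T2 8 > Line 16/T1 6 > Line 16/T2 5.
Fill Line 11 T1 block (50 at 26) — 200 left.
Line 6/T1 (15): +90 — 110 left.
Line 19/T1 (14): +50 — 60 left.
Line 11/T2 (10): +40 — 20 left.
Line 6 T2 at 9: only 20 left, fill 20.
Total = 26×50 + 15×90 + 14×50 + 10×40 + 9×20 = 3930.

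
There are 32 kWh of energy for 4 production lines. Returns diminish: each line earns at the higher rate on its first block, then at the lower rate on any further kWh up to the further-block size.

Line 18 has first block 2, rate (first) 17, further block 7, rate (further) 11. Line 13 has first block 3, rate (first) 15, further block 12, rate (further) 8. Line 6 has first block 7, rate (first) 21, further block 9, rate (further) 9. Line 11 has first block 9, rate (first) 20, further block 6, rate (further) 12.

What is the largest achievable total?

Treat each block as its own option and order by rate: Line 6/T1 21 > Line 11/T1 20 > Line 18/T1 17 > Line 13/T1 15 > Line 11/T2 12 > Line 18/T2 11 > Line 6/T2 9 > Line 13/T2 8.
Fill Line 6 T1 block (7 at 21) → 25 left.
Line 11/T1 (20): +9 → 16 left.
Line 18/T1 (17): +2 → 14 left.
Line 13/T1 (15): +3 → 11 left.
Fill Line 11 T2 block (6 at 12) → 5 left.
5 remain; put them into Line 18 T2 at 11.
Total = 21×7 + 20×9 + 17×2 + 15×3 + 12×6 + 11×5 = 533.

533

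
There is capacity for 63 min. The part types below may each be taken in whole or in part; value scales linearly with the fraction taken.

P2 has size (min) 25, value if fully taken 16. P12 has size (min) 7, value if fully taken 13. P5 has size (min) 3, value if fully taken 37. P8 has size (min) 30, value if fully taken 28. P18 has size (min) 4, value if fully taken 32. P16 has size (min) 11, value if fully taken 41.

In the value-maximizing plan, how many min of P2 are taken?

8

Rank by value-to-size ratio: P5 37/3≈12.3, P18 32/4≈8, P16 41/11≈3.73, P12 13/7≈1.86, P8 28/30≈0.933, P2 16/25≈0.64.
All 3 min of P5 fit (value 37) — 60 remain.
P18: take in full, 4 min for value 32 — 56 left.
P16: take in full, 11 min for value 41 — 45 left.
All 7 min of P12 fit (value 13) — 38 remain.
Take all of P8 (30 min, value 28) — 8 min left.
Fill the last 8 min with part of P2: 8/25 of it earns 5.12.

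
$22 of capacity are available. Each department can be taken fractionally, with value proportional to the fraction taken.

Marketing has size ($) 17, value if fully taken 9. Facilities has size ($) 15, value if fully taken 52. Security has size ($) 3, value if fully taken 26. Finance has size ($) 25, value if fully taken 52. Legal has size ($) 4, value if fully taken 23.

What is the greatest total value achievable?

101

Sort by value density: Security 26/3≈8.67, Legal 23/4≈5.75, Facilities 52/15≈3.47, Finance 52/25≈2.08, Marketing 9/17≈0.529.
Security: take in full, 3 $ for value 26 → 19 left.
Legal: take in full, 4 $ for value 23 → 15 left.
All 15 $ of Facilities fit (value 52) → 0 remain.
Total value = 101.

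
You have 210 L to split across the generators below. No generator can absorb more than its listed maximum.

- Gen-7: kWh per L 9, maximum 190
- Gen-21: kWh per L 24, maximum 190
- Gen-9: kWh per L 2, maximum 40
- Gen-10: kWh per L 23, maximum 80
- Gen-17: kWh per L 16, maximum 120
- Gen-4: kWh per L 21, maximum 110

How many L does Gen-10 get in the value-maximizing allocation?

20

Highest kWh per L first: Gen-21 24 > Gen-10 23 > Gen-4 21 > Gen-17 16 > Gen-7 9 > Gen-9 2.
Gen-21: +190 to 190 (cap) ; 20 left.
Gen-10: +20 (room for 80) → 20. Pool exhausted.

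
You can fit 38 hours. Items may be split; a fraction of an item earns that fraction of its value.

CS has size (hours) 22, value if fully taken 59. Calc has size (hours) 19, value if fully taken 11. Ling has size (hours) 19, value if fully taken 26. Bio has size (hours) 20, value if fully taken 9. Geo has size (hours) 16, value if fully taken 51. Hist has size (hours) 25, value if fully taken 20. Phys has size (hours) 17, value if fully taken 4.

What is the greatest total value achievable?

110

Sort by value density: Geo 51/16≈3.19, CS 59/22≈2.68, Ling 26/19≈1.37, Hist 20/25≈0.8, Calc 11/19≈0.579, Bio 9/20≈0.45, Phys 4/17≈0.235.
Geo: take in full, 16 hours for value 51 ; 22 left.
All 22 hours of CS fit (value 59) ; 0 remain.
Total value = 110.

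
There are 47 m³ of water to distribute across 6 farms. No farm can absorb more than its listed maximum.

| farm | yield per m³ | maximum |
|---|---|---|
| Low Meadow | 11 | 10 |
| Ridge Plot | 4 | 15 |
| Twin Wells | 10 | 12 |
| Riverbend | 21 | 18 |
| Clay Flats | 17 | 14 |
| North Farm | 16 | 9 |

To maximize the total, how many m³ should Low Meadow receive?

Order the farms by yield per m³: Riverbend 21 > Clay Flats 17 > North Farm 16 > Low Meadow 11 > Twin Wells 10 > Ridge Plot 4.
Riverbend: +18 to 18 (cap) — 29 left.
Clay Flats takes 14 to reach its cap of 14 — 15 left.
Give North Farm 9 to hit its cap of 9 — 6 left.
Only 6 left; Low Meadow takes them to reach 6.

6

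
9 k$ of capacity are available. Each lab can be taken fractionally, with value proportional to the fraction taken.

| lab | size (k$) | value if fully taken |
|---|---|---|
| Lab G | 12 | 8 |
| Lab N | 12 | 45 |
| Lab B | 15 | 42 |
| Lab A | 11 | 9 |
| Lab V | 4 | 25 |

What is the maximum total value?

43.75

Sort by value density: Lab V 25/4≈6.25, Lab N 45/12≈3.75, Lab B 42/15≈2.8, Lab A 9/11≈0.818, Lab G 8/12≈0.667.
All 4 k$ of Lab V fit (value 25) — 5 remain.
Fill the last 5 k$ with part of Lab N: 5/12 of it earns 18.75.
Total value = 43.75.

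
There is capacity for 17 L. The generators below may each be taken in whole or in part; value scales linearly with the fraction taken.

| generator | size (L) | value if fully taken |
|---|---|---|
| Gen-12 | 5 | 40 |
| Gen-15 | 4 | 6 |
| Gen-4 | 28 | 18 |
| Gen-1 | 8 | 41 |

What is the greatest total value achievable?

Best value per unit of size first: Gen-12 40/5≈8, Gen-1 41/8≈5.12, Gen-15 6/4≈1.5, Gen-4 18/28≈0.643.
Gen-12: take in full, 5 L for value 40 → 12 left.
Gen-1: take in full, 8 L for value 41 → 4 left.
Take all of Gen-15 (4 L, value 6) → 0 L left.
Total value = 87.

87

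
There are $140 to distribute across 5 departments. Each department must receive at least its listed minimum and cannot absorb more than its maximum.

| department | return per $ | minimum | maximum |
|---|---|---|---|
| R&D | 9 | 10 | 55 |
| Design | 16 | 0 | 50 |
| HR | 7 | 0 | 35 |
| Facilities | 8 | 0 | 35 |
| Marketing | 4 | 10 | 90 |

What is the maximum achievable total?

1535

Meeting every minimum uses 10+0+0+0+10 = 20 $, leaving 120.
Order the departments by return per $: Design 16 > R&D 9 > Facilities 8 > HR 7 > Marketing 4.
Design takes 50 more to reach its cap of 50 — 70 left.
R&D: +45 to 55 (cap) — 25 left.
Facilities: +25 (room for 35) → 25. Pool exhausted.
Total = 9×55 + 16×50 + 8×25 + 4×10 = 1535.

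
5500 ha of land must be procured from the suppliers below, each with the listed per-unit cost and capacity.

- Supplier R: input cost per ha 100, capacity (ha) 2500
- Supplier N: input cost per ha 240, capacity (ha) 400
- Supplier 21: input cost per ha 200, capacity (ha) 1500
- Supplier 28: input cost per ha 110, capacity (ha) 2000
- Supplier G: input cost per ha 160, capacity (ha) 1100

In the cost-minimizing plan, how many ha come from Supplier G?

1000

Cheapest first:
Supplier R (100): use full 2500 ; 3000 ha to go.
Supplier 28 (110): use full 2000 ; 1000 ha to go.
Supplier G at 160: take 1000 of its 1100 ; requirement met.
Supplier 21, Supplier N: unused.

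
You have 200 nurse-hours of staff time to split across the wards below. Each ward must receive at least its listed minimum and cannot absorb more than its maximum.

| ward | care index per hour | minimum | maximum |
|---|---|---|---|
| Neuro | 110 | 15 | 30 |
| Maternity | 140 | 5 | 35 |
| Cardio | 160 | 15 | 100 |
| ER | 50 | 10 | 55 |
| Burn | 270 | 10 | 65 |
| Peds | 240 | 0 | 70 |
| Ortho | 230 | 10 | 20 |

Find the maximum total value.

44200

Meeting every minimum uses 15+5+15+10+10+0+10 = 65 nurse-hours, leaving 135.
Order the wards by care index per hour: Burn 270 > Peds 240 > Ortho 230 > Cardio 160 > Maternity 140 > Neuro 110 > ER 50.
Burn: +55 to 65 (cap) — 80 left.
Peds takes 70 more to reach its cap of 70 — 10 left.
Ortho: +10 to 20 (cap) — 0 left.
Total = 110×15 + 140×5 + 160×15 + 50×10 + 270×65 + 240×70 + 230×20 = 44200.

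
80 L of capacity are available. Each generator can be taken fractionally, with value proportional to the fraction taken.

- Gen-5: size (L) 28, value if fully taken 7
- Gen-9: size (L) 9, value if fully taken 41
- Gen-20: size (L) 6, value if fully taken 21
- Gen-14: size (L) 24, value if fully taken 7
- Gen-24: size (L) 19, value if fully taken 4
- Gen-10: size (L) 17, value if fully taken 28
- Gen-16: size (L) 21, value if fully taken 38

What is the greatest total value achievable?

Sort by value density: Gen-9 41/9≈4.56, Gen-20 21/6≈3.5, Gen-16 38/21≈1.81, Gen-10 28/17≈1.65, Gen-14 7/24≈0.292, Gen-5 7/28≈0.25, Gen-24 4/19≈0.211.
Take all of Gen-9 (9 L, value 41) → 71 L left.
Gen-20: take in full, 6 L for value 21 → 65 left.
Gen-16: take in full, 21 L for value 38 → 44 left.
Gen-10: take in full, 17 L for value 28 → 27 left.
Gen-14: take in full, 24 L for value 7 → 3 left.
Only 3 L remain; take 3/28 of Gen-5 for value 7×3/28 = 0.75.
Total value = 135.75.

135.75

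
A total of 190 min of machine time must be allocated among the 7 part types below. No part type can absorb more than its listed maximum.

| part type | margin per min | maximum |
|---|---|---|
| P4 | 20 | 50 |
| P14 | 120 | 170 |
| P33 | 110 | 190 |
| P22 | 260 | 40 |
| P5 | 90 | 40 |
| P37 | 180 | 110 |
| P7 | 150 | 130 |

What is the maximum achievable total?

Rank by margin per min: P22 260 > P37 180 > P7 150 > P14 120 > P33 110 > P5 90 > P4 20.
Give P22 40 to hit its cap of 40 ; 150 left.
P37: +110 to 110 (cap) ; 40 left.
P7: +40 (room for 130) → 40. Pool exhausted.
Total = 260×40 + 180×110 + 150×40 = 36200.

36200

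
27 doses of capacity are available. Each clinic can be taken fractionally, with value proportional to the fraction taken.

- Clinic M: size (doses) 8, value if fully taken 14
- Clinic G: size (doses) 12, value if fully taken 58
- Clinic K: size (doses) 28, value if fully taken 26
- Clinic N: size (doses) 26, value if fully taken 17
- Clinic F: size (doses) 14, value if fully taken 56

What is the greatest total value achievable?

Sort by value density: Clinic G 58/12≈4.83, Clinic F 56/14≈4, Clinic M 14/8≈1.75, Clinic K 26/28≈0.929, Clinic N 17/26≈0.654.
Take all of Clinic G (12 doses, value 58) — 15 doses left.
Clinic F: take in full, 14 doses for value 56 — 1 left.
Only 1 doses remain; take 1/8 of Clinic M for value 14×1/8 = 1.75.
Total value = 115.75.

115.75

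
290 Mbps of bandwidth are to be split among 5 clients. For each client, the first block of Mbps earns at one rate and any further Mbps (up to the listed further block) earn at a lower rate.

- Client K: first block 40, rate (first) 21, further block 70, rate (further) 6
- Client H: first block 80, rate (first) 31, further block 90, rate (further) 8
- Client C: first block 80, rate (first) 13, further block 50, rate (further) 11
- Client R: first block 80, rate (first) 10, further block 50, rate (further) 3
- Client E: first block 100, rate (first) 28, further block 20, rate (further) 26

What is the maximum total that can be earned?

Order all 10 blocks by rate: Client H/tier1 31 > Client E/tier1 28 > Client E/tier2 26 > Client K/tier1 21 > Client C/tier1 13 > Client C/tier2 11 > Client R/tier1 10 > Client H/tier2 8 > Client K/tier2 6 > Client R/tier2 3.
Fill Client H tier1 block (80 at 31) ; 210 left.
Client E/tier1 (28): +100 ; 110 left.
Client E tier2 at 26: fill all 20 ; 90 left.
Client K/tier1 (21): +40 ; 50 left.
Client C tier1 at 13: only 50 left, fill 50.
Total = 31×80 + 28×100 + 26×20 + 21×40 + 13×50 = 7290.

7290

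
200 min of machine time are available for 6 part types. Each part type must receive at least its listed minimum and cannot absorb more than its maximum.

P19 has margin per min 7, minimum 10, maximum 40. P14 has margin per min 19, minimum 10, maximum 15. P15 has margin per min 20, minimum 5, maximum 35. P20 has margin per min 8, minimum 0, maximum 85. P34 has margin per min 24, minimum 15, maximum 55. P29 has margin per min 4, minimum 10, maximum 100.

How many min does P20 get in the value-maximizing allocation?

Meeting every minimum uses 10+10+5+0+15+10 = 50 min, leaving 150.
Order the part types by margin per min: P34 24 > P15 20 > P14 19 > P20 8 > P19 7 > P29 4.
P34: +40 to 55 (cap) — 110 left.
Give P15 30 more to hit its cap of 35 — 80 left.
P14 takes 5 more to reach its cap of 15 — 75 left.
P20 has room for 85 more but only 75 remain, so it gets 75.

75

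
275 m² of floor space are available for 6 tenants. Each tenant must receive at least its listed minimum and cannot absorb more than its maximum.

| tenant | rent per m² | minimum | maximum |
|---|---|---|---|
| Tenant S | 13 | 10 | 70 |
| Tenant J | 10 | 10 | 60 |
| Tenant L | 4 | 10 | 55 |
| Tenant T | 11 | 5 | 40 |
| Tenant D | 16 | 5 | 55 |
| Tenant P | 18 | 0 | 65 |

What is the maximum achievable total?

3790

Meeting every minimum uses 10+10+10+5+5+0 = 40 m², leaving 235.
Highest rent per m² first: Tenant P 18 > Tenant D 16 > Tenant S 13 > Tenant T 11 > Tenant J 10 > Tenant L 4.
Tenant P: +65 to 65 (cap) — 170 left.
Tenant D: +50 to 55 (cap) — 120 left.
Tenant S takes 60 more to reach its cap of 70 — 60 left.
Give Tenant T 35 more to hit its cap of 40 — 25 left.
Only 25 left; Tenant J takes them to reach 35.
Total = 13×70 + 10×35 + 4×10 + 11×40 + 16×55 + 18×65 = 3790.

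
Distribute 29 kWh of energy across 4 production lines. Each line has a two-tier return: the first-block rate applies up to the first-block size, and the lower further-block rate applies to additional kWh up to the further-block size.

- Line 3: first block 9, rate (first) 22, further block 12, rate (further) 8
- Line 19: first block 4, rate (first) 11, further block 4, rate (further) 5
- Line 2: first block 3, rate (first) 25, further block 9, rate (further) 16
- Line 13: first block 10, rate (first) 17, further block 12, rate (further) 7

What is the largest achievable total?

Order all 8 blocks by rate: Line 2/T1 25 > Line 3/T1 22 > Line 13/T1 17 > Line 2/T2 16 > Line 19/T1 11 > Line 3/T2 8 > Line 13/T2 7 > Line 19/T2 5.
Line 2/T1 (25): +3 — 26 left.
Line 3 T1 at 22: fill all 9 — 17 left.
Line 13 T1 at 17: fill all 10 — 7 left.
Line 2 T2 at 16: only 7 left, fill 7.
Total = 25×3 + 22×9 + 17×10 + 16×7 = 555.

555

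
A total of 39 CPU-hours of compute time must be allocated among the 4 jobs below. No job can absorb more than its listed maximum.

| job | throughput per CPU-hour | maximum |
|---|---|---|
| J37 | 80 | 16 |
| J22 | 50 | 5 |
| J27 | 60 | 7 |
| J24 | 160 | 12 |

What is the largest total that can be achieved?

Rank by throughput per CPU-hour: J24 160 > J37 80 > J27 60 > J22 50.
J24: +12 to 12 (cap) ; 27 left.
J37 takes 16 to reach its cap of 16 ; 11 left.
Give J27 7 to hit its cap of 7 ; 4 left.
Only 4 left; J22 takes them to reach 4.
Total = 80×16 + 50×4 + 60×7 + 160×12 = 3820.

3820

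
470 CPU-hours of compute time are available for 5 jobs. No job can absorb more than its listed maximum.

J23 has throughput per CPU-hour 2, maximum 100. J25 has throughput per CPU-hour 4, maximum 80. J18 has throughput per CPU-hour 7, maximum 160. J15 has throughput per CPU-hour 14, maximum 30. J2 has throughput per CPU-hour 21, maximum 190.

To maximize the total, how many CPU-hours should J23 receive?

Highest throughput per CPU-hour first: J2 21 > J15 14 > J18 7 > J25 4 > J23 2.
J2 takes 190 to reach its cap of 190 ; 280 left.
J15 takes 30 to reach its cap of 30 ; 250 left.
J18: +160 to 160 (cap) ; 90 left.
J25: +80 to 80 (cap) ; 10 left.
Only 10 left; J23 takes them to reach 10.

10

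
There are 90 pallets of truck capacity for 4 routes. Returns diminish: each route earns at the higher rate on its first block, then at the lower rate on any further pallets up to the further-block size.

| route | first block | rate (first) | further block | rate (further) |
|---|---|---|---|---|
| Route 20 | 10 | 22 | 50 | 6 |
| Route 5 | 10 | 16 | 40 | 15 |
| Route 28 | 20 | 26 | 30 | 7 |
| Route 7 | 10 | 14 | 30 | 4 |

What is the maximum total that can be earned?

1640

Rank every tier by rate: Route 28/first 26 > Route 20/first 22 > Route 5/first 16 > Route 5/second 15 > Route 7/first 14 > Route 28/second 7 > Route 20/second 6 > Route 7/second 4.
Route 28/first (26): +20 ; 70 left.
Route 20 first at 22: fill all 10 ; 60 left.
Route 5/first (16): +10 ; 50 left.
Route 5 second at 15: fill all 40 ; 10 left.
Route 7/first (14): +10 ; 0 left.
Total = 26×20 + 22×10 + 16×10 + 15×40 + 14×10 = 1640.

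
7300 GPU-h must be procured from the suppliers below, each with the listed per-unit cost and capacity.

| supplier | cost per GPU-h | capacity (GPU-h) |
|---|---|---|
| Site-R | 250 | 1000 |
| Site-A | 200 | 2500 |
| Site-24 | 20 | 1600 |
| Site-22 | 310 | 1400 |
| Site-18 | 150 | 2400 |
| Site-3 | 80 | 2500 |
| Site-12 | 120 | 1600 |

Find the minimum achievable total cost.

664000

Cheapest first:
Take 1600 from Site-24 at 20 — need 5700 more.
Site-3 at 80: take all 2500 GPU-h — 3200 still needed.
Site-12 (120): use full 1600 — 1600 GPU-h to go.
Site-18 (150): take the remaining 1600 — done.
Site-A, Site-R, Site-22: unused.
Cost = 1600×20 + 2500×80 + 1600×120 + 1600×150 = 664000.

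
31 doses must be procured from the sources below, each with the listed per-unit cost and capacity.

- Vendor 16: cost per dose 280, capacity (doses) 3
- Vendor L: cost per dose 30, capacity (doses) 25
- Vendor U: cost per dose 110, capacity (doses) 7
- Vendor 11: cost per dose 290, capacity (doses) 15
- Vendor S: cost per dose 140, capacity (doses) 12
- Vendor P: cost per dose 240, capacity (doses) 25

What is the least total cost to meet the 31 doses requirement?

1410

Fill from the cheapest source first.
Vendor L at 30: take all 25 doses ; 6 still needed.
Vendor U (110): take the remaining 6 ; done.
Vendor S, Vendor P, Vendor 16, Vendor 11: unused.
Cost = 25×30 + 6×110 = 1410.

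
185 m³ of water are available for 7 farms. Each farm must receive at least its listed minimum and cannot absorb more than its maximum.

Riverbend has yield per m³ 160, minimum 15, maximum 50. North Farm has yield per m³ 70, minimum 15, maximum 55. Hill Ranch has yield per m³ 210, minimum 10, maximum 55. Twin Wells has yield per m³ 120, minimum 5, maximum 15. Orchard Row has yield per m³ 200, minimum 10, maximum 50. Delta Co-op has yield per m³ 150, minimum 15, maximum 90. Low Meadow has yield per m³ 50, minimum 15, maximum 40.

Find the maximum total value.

Meeting every minimum uses 15+15+10+5+10+15+15 = 85 m³, leaving 100.
Highest yield per m³ first: Hill Ranch 210 > Orchard Row 200 > Riverbend 160 > Delta Co-op 150 > Twin Wells 120 > North Farm 70 > Low Meadow 50.
Hill Ranch takes 45 more to reach its cap of 55 → 55 left.
Orchard Row takes 40 more to reach its cap of 50 → 15 left.
Riverbend: +15 (room for 35) → 30. Pool exhausted.
Total = 160×30 + 70×15 + 210×55 + 120×5 + 200×50 + 150×15 + 50×15 = 31000.

31000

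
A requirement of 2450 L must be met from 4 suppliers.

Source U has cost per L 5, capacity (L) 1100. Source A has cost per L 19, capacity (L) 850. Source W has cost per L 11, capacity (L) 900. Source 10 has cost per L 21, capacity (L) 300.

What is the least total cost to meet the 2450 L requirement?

Cheapest first:
Take 1100 from Source U at 5 — need 1350 more.
Source W (11): use full 900 — 450 L to go.
Take 450 from Source A at 19 to finish.
Source 10: unused.
Cost = 1100×5 + 900×11 + 450×19 = 23950.

23950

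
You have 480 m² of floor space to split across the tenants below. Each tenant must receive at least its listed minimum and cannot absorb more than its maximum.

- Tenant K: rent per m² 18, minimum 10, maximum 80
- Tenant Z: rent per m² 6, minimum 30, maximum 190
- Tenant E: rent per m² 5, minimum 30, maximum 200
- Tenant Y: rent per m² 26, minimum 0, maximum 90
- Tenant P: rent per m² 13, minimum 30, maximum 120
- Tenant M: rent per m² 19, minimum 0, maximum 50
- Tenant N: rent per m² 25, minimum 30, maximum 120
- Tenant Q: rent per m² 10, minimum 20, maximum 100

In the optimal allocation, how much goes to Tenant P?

60

Meeting every minimum uses 10+30+30+0+30+0+30+20 = 150 m², leaving 330.
Rank by rent per m²: Tenant Y 26 > Tenant N 25 > Tenant M 19 > Tenant K 18 > Tenant P 13 > Tenant Q 10 > Tenant Z 6 > Tenant E 5.
Give Tenant Y 90 more to hit its cap of 90 ; 240 left.
Give Tenant N 90 more to hit its cap of 120 ; 150 left.
Give Tenant M 50 more to hit its cap of 50 ; 100 left.
Give Tenant K 70 more to hit its cap of 80 ; 30 left.
Tenant P: +30 (room for 90) → 60. Pool exhausted.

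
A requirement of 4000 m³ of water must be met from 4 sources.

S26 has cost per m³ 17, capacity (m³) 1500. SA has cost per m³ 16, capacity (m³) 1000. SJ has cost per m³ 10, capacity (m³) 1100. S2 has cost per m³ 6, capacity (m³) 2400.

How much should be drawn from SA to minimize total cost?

Fill from the cheapest source first.
S2 (6): use full 2400 ; 1600 m³ to go.
SJ at 10: take all 1100 m³ ; 500 still needed.
SA at 16: take 500 of its 1000 ; requirement met.
S26: unused.

500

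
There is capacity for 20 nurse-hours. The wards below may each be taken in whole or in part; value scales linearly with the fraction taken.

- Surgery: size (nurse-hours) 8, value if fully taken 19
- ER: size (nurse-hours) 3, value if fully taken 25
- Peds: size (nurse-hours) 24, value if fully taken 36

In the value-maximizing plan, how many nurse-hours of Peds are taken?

9

Sort by value density: ER 25/3≈8.33, Surgery 19/8≈2.38, Peds 36/24≈1.5.
Take all of ER (3 nurse-hours, value 25) → 17 nurse-hours left.
All 8 nurse-hours of Surgery fit (value 19) → 9 remain.
Only 9 nurse-hours remain; take 9/24 of Peds for value 36×9/24 = 13.5.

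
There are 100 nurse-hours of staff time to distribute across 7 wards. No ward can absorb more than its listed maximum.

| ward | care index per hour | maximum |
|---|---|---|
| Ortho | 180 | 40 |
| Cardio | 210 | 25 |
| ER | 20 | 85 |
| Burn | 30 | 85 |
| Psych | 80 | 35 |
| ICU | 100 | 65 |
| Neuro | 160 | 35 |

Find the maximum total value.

18050

Order the wards by care index per hour: Cardio 210 > Ortho 180 > Neuro 160 > ICU 100 > Psych 80 > Burn 30 > ER 20.
Give Cardio 25 to hit its cap of 25 → 75 left.
Ortho: +40 to 40 (cap) → 35 left.
Neuro takes 35 to reach its cap of 35 → 0 left.
Total = 180×40 + 210×25 + 160×35 = 18050.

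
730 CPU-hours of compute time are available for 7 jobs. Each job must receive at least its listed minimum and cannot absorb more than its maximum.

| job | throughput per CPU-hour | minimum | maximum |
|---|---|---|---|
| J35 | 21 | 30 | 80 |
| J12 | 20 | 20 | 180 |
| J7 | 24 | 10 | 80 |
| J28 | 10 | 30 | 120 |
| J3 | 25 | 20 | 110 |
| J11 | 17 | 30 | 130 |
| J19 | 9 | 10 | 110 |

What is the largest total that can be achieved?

13630

Meeting every minimum uses 30+20+10+30+20+30+10 = 150 CPU-hours, leaving 580.
Rank by throughput per CPU-hour: J3 25 > J7 24 > J35 21 > J12 20 > J11 17 > J28 10 > J19 9.
J3: +90 to 110 (cap) — 490 left.
Give J7 70 more to hit its cap of 80 — 420 left.
Give J35 50 more to hit its cap of 80 — 370 left.
J12: +160 to 180 (cap) — 210 left.
J11: +100 to 130 (cap) — 110 left.
J28: +90 to 120 (cap) — 20 left.
J19: +20 (room for 100) → 30. Pool exhausted.
Total = 21×80 + 20×180 + 24×80 + 10×120 + 25×110 + 17×130 + 9×30 = 13630.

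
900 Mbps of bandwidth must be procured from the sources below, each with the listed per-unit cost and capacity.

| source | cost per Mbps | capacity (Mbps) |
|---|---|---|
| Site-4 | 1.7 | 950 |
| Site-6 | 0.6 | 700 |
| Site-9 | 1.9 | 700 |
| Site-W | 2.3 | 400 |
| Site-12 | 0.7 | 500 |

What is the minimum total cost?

Fill from the cheapest source first.
Site-6 (0.6): use full 700 ; 200 Mbps to go.
Site-12 at 0.7: take 200 of its 500 ; requirement met.
Site-4, Site-9, Site-W: unused.
Cost = 700×0.6 + 200×0.7 = 560.

560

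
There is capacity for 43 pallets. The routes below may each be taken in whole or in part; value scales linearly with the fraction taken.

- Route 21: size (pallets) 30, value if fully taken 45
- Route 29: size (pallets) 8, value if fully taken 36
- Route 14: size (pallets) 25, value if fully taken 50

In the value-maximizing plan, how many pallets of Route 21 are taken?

10

Rank by value-to-size ratio: Route 29 36/8≈4.5, Route 14 50/25≈2, Route 21 45/30≈1.5.
All 8 pallets of Route 29 fit (value 36) — 35 remain.
All 25 pallets of Route 14 fit (value 50) — 10 remain.
Fill the last 10 pallets with part of Route 21: 10/30 of it earns 15.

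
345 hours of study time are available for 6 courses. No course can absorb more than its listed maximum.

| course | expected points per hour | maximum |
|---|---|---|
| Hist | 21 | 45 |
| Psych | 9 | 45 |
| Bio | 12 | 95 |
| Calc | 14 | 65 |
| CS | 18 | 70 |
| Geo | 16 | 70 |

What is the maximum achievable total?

5375

Order the courses by expected points per hour: Hist 21 > CS 18 > Geo 16 > Calc 14 > Bio 12 > Psych 9.
Hist takes 45 to reach its cap of 45 — 300 left.
CS: +70 to 70 (cap) — 230 left.
Give Geo 70 to hit its cap of 70 — 160 left.
Calc: +65 to 65 (cap) — 95 left.
Bio takes 95 to reach its cap of 95 — 0 left.
Total = 21×45 + 12×95 + 14×65 + 18×70 + 16×70 = 5375.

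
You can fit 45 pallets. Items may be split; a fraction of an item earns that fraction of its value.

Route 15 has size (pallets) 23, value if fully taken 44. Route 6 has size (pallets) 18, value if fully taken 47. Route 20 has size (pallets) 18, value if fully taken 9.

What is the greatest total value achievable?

Best value per unit of size first: Route 6 47/18≈2.61, Route 15 44/23≈1.91, Route 20 9/18≈0.5.
All 18 pallets of Route 6 fit (value 47) ; 27 remain.
Take all of Route 15 (23 pallets, value 44) ; 4 pallets left.
Only 4 pallets remain; take 4/18 of Route 20 for value 9×4/18 = 2.
Total value = 93.

93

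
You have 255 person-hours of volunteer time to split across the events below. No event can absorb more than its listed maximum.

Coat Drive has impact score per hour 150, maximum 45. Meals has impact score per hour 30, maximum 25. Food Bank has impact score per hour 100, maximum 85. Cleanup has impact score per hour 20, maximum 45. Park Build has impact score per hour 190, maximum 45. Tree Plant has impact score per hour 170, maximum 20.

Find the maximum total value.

Order the events by impact score per hour: Park Build 190 > Tree Plant 170 > Coat Drive 150 > Food Bank 100 > Meals 30 > Cleanup 20.
Park Build: +45 to 45 (cap) → 210 left.
Tree Plant takes 20 to reach its cap of 20 → 190 left.
Coat Drive: +45 to 45 (cap) → 145 left.
Give Food Bank 85 to hit its cap of 85 → 60 left.
Meals: +25 to 25 (cap) → 35 left.
Cleanup: +35 (room for 45) → 35. Pool exhausted.
Total = 150×45 + 30×25 + 100×85 + 20×35 + 190×45 + 170×20 = 28650.

28650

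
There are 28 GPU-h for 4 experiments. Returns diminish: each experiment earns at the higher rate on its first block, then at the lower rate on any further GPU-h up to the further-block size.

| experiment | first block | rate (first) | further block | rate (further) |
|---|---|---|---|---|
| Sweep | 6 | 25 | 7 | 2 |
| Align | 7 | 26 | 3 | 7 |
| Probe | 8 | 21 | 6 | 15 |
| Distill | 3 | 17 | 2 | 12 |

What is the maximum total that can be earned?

Treat each block as its own option and order by rate: Align/first 26 > Sweep/first 25 > Probe/first 21 > Distill/first 17 > Probe/second 15 > Distill/second 12 > Align/second 7 > Sweep/second 2.
Align/first (26): +7 → 21 left.
Fill Sweep first block (6 at 25) → 15 left.
Probe/first (21): +8 → 7 left.
Fill Distill first block (3 at 17) → 4 left.
Probe/second: +4 of 6 at 15; pool empty.
Total = 26×7 + 25×6 + 21×8 + 17×3 + 15×4 = 611.

611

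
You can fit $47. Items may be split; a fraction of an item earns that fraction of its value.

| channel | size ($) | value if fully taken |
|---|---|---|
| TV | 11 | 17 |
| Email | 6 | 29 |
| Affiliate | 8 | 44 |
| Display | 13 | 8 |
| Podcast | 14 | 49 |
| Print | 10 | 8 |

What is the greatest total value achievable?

Sort by value density: Affiliate 44/8≈5.5, Email 29/6≈4.83, Podcast 49/14≈3.5, TV 17/11≈1.55, Print 8/10≈0.8, Display 8/13≈0.615.
Take all of Affiliate (8 $, value 44) ; 39 $ left.
Email: take in full, 6 $ for value 29 ; 33 left.
Podcast: take in full, 14 $ for value 49 ; 19 left.
All 11 $ of TV fit (value 17) ; 8 remain.
Only 8 $ remain; take 8/10 of Print for value 8×8/10 = 6.4.
Total value = 145.4.

145.4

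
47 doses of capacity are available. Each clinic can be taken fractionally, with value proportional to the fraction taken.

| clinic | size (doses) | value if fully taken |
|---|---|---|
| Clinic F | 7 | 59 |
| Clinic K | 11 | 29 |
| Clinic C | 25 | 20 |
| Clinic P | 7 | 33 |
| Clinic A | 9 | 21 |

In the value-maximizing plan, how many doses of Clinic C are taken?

Sort by value density: Clinic F 59/7≈8.43, Clinic P 33/7≈4.71, Clinic K 29/11≈2.64, Clinic A 21/9≈2.33, Clinic C 20/25≈0.8.
Clinic F: take in full, 7 doses for value 59 ; 40 left.
Take all of Clinic P (7 doses, value 33) ; 33 doses left.
Take all of Clinic K (11 doses, value 29) ; 22 doses left.
Take all of Clinic A (9 doses, value 21) ; 13 doses left.
13 doses left: a 13/25 share of Clinic C gives 20×13/25 = 10.4.

13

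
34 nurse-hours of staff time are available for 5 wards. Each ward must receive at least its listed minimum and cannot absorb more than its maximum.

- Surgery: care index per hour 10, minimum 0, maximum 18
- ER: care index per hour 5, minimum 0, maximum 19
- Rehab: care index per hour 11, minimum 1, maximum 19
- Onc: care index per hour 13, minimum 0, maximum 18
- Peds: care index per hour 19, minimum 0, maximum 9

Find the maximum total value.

Meeting every minimum uses 0+0+1+0+0 = 1 nurse-hours, leaving 33.
Highest care index per hour first: Peds 19 > Onc 13 > Rehab 11 > Surgery 10 > ER 5.
Peds: +9 to 9 (cap) ; 24 left.
Give Onc 18 more to hit its cap of 18 ; 6 left.
Rehab: +6 (room for 18) → 7. Pool exhausted.
Total = 11×7 + 13×18 + 19×9 = 482.

482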